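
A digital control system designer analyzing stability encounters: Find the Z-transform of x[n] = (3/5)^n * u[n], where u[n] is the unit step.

The Z-transform of a^n * u[n] is z/(z-a) for |z| > |a|.
Here a = 3/5, so X(z) = z/(z - (3/5)) = 5z/(5z - 3)
ROC: |z| > 3/5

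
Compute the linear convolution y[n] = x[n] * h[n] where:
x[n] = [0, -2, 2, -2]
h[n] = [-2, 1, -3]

y[n] = sum_k x[k]*h[n-k]. Output length = len(x) + len(h) - 1 = 4 + 3 - 1 = 6.
y[0] = 0*-2 = 0
y[1] = -2*-2 + 0*1 = 4
y[2] = 2*-2 + -2*1 + 0*-3 = -6
y[3] = -2*-2 + 2*1 + -2*-3 = 12
y[4] = -2*1 + 2*-3 = -8
y[5] = -2*-3 = 6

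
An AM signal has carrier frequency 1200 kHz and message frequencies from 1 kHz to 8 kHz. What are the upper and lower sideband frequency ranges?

Upper sideband (USB) = fc + [fm_low, fm_high] = 1200 + [1, 8] = [1201, 1208] kHz
Lower sideband (LSB) = fc - [fm_high, fm_low] = 1200 - [8, 1] = [1192, 1199] kHz
Total occupied spectrum: 1192 kHz to 1208 kHz (plus carrier at 1200 kHz)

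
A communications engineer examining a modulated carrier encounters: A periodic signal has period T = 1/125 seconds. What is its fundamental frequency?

The fundamental frequency is the reciprocal of the period.
f = 1/T = 1/(1/125) = 125 Hz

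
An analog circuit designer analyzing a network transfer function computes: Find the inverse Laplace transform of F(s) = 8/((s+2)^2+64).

Standard pair: w/((s+a)^2+w^2) <-> e^(-at)*sin(wt)*u(t)
With a=2, w=8: f(t) = e^(-2t)*sin(8t)*u(t)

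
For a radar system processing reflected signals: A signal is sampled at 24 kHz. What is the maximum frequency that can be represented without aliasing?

The maximum frequency that can be represented without aliasing
is the Nyquist frequency: f_max = f_s / 2 = 24 kHz / 2 = 12 kHz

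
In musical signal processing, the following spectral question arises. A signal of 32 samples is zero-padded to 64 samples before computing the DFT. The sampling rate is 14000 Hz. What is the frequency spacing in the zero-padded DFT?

Original DFT: N = 32, resolution = f_s/N = 14000/32 = 875/2 Hz
Zero-padded DFT: N = 64, resolution = f_s/N = 14000/64 = 875/4 Hz
Zero-padding interpolates the spectrum (finer frequency grid)
but does NOT improve the true spectral resolution (ability to resolve close frequencies).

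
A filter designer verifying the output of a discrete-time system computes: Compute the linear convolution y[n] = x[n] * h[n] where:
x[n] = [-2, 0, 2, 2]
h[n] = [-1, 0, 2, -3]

y[n] = sum_k x[k]*h[n-k]. Output length = len(x) + len(h) - 1 = 4 + 4 - 1 = 7.
y[0] = -2*-1 = 2
y[1] = 0*-1 + -2*0 = 0
y[2] = 2*-1 + 0*0 + -2*2 = -6
y[3] = 2*-1 + 2*0 + 0*2 + -2*-3 = 4
y[4] = 2*0 + 2*2 + 0*-3 = 4
y[5] = 2*2 + 2*-3 = -2
y[6] = 2*-3 = -6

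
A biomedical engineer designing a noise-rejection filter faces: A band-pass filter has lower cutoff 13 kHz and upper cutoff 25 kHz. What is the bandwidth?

Bandwidth = f_high - f_low
= 25 kHz - 13 kHz = 12 kHz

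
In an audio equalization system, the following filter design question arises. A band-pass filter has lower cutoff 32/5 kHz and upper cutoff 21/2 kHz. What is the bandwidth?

Bandwidth = f_high - f_low
= 21/2 kHz - 32/5 kHz = 41/10 kHz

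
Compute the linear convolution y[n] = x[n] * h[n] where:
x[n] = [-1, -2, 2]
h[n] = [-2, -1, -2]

y[n] = sum_k x[k]*h[n-k]. Output length = len(x) + len(h) - 1 = 3 + 3 - 1 = 5.
y[0] = -1*-2 = 2
y[1] = -2*-2 + -1*-1 = 5
y[2] = 2*-2 + -2*-1 + -1*-2 = 0
y[3] = 2*-1 + -2*-2 = 2
y[4] = 2*-2 = -4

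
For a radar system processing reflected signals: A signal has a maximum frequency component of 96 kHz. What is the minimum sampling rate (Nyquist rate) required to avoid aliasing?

By the Nyquist-Shannon sampling theorem,
the minimum sampling rate (Nyquist rate) must be at least 2 * f_max.
Nyquist rate = 2 * 96 kHz = 192 kHz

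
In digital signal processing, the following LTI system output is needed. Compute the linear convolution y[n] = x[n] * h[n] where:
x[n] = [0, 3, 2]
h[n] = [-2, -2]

y[n] = sum_k x[k]*h[n-k]. Output length = len(x) + len(h) - 1 = 3 + 2 - 1 = 4.
y[0] = 0*-2 = 0
y[1] = 3*-2 + 0*-2 = -6
y[2] = 2*-2 + 3*-2 = -10
y[3] = 2*-2 = -4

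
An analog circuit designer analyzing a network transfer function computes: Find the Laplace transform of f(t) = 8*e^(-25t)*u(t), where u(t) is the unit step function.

Standard Laplace transform pair:
e^(-at)*u(t) <-> 1/(s+a)
With a = 25: L{8*e^(-25t)*u(t)} = 8/(s+25), ROC: Re(s) > -25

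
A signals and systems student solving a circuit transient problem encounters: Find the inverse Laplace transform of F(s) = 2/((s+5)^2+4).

Standard pair: w/((s+a)^2+w^2) <-> e^(-at)*sin(wt)*u(t)
With a=5, w=2: f(t) = e^(-5t)*sin(2t)*u(t)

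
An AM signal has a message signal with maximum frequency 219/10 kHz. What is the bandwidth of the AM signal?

In AM (double-sideband), the bandwidth is twice the message frequency.
BW = 2 * f_m = 2 * 219/10 kHz = 219/5 kHz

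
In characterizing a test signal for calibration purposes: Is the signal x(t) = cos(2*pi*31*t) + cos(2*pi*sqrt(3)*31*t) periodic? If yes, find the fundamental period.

f1 = 31 Hz, f2 = 31*sqrt(3) Hz
Ratio f2/f1 = sqrt(3), which is irrational.
Since the frequency ratio is irrational, no common period exists.
The signal is not periodic.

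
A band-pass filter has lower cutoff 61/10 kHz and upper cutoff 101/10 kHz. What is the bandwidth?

Bandwidth = f_high - f_low
= 101/10 kHz - 61/10 kHz = 4 kHz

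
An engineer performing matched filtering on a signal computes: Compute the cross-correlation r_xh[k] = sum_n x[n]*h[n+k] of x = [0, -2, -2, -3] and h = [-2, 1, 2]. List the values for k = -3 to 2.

Both sequences indexed from 0 and zero outside their support.
Lags with overlap: k = -3 to 2.
  r_xh[-3] = x[3]*h[0] = 6
  r_xh[-2] = x[2]*h[0] + x[3]*h[1] = 1
  r_xh[-1] = x[1]*h[0] + x[2]*h[1] + x[3]*h[2] = -4
  r_xh[0] = x[0]*h[0] + x[1]*h[1] + x[2]*h[2] = -6
  r_xh[1] = x[0]*h[1] + x[1]*h[2] = -4
  r_xh[2] = x[0]*h[2] = 0
r_xh = [6, 1, -4, -6, -4, 0] (for k = -3, ..., 2)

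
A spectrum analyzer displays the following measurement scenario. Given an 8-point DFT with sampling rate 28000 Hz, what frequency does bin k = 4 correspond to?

The frequency of DFT bin k is: f_k = k * f_s / N
f_4 = 4 * 28000 / 8 = 14000 Hz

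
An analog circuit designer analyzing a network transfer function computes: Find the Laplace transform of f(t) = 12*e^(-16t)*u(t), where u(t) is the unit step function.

Standard Laplace transform pair:
e^(-at)*u(t) <-> 1/(s+a)
With a = 16: L{12*e^(-16t)*u(t)} = 12/(s+16), ROC: Re(s) > -16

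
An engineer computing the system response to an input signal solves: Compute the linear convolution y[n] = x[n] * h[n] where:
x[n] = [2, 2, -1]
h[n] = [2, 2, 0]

y[n] = sum_k x[k]*h[n-k]. Output length = len(x) + len(h) - 1 = 3 + 3 - 1 = 5.
y[0] = 2*2 = 4
y[1] = 2*2 + 2*2 = 8
y[2] = -1*2 + 2*2 + 2*0 = 2
y[3] = -1*2 + 2*0 = -2
y[4] = -1*0 = 0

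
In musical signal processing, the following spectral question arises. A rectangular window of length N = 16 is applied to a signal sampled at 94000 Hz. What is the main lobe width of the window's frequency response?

For a rectangular window of length N,
the main lobe width in frequency is 2*f_s/N.
= 2*94000/16 = 11750 Hz
This determines the minimum frequency separation for resolving two sinusoids.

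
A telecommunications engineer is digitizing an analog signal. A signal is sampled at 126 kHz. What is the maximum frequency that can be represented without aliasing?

The maximum frequency that can be represented without aliasing
is the Nyquist frequency: f_max = f_s / 2 = 126 kHz / 2 = 63 kHz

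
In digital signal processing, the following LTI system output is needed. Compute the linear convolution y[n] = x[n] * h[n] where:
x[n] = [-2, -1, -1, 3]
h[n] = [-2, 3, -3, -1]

y[n] = sum_k x[k]*h[n-k]. Output length = len(x) + len(h) - 1 = 4 + 4 - 1 = 7.
y[0] = -2*-2 = 4
y[1] = -1*-2 + -2*3 = -4
y[2] = -1*-2 + -1*3 + -2*-3 = 5
y[3] = 3*-2 + -1*3 + -1*-3 + -2*-1 = -4
y[4] = 3*3 + -1*-3 + -1*-1 = 13
y[5] = 3*-3 + -1*-1 = -8
y[6] = 3*-1 = -3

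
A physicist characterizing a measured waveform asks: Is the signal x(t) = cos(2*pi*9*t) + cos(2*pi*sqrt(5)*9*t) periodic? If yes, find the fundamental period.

f1 = 9 Hz, f2 = 9*sqrt(5) Hz
Ratio f2/f1 = sqrt(5), which is irrational.
Since the frequency ratio is irrational, no common period exists.
The signal is not periodic.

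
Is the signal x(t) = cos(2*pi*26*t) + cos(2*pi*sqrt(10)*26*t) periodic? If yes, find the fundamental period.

f1 = 26 Hz, f2 = 26*sqrt(10) Hz
Ratio f2/f1 = sqrt(10), which is irrational.
Since the frequency ratio is irrational, no common period exists.
The signal is not periodic.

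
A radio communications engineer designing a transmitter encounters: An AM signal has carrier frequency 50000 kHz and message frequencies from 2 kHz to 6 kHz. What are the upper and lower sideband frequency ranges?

Upper sideband (USB) = fc + [fm_low, fm_high] = 50000 + [2, 6] = [50002, 50006] kHz
Lower sideband (LSB) = fc - [fm_high, fm_low] = 50000 - [6, 2] = [49994, 49998] kHz
Total occupied spectrum: 49994 kHz to 50006 kHz (plus carrier at 50000 kHz)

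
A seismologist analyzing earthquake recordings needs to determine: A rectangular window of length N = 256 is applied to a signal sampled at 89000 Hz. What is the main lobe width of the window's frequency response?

For a rectangular window of length N,
the main lobe width in frequency is 2*f_s/N.
= 2*89000/256 = 11125/16 Hz
This determines the minimum frequency separation for resolving two sinusoids.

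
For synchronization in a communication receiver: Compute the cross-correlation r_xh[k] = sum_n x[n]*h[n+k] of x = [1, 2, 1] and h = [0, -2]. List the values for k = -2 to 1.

Both sequences indexed from 0 and zero outside their support.
Lags with overlap: k = -2 to 1.
  r_xh[-2] = x[2]*h[0] = 0
  r_xh[-1] = x[1]*h[0] + x[2]*h[1] = -2
  r_xh[0] = x[0]*h[0] + x[1]*h[1] = -4
  r_xh[1] = x[0]*h[1] = -2
r_xh = [0, -2, -4, -2] (for k = -2, ..., 1)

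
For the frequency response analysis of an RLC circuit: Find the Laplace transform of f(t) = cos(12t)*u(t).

Standard pair: cos(wt)*u(t) <-> s/(s^2+w^2)
With w = 12: L{cos(12t)*u(t)} = s/(s^2+144)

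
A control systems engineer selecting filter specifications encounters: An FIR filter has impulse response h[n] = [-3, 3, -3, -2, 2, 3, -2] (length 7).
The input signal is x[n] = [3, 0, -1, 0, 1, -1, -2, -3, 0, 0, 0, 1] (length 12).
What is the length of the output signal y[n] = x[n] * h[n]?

For linear convolution, the output length is:
len(y) = len(x) + len(h) - 1 = 12 + 7 - 1 = 18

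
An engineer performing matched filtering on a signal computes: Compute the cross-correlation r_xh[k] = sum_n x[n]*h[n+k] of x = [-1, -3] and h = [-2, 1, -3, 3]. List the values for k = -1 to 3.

Both sequences indexed from 0 and zero outside their support.
Lags with overlap: k = -1 to 3.
  r_xh[-1] = x[1]*h[0] = 6
  r_xh[0] = x[0]*h[0] + x[1]*h[1] = -1
  r_xh[1] = x[0]*h[1] + x[1]*h[2] = 8
  r_xh[2] = x[0]*h[2] + x[1]*h[3] = -6
  r_xh[3] = x[0]*h[3] = -3
r_xh = [6, -1, 8, -6, -3] (for k = -1, ..., 3)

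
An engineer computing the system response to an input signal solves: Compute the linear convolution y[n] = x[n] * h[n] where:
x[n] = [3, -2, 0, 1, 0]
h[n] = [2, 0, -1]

y[n] = sum_k x[k]*h[n-k]. Output length = len(x) + len(h) - 1 = 5 + 3 - 1 = 7.
y[0] = 3*2 = 6
y[1] = -2*2 + 3*0 = -4
y[2] = 0*2 + -2*0 + 3*-1 = -3
y[3] = 1*2 + 0*0 + -2*-1 = 4
y[4] = 0*2 + 1*0 + 0*-1 = 0
y[5] = 0*0 + 1*-1 = -1
y[6] = 0*-1 = 0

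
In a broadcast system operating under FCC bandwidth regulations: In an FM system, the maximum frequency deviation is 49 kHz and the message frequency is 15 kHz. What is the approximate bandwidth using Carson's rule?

Carson's rule: BW = 2*(delta_f + f_m)
= 2*(49 + 15) kHz = 128 kHz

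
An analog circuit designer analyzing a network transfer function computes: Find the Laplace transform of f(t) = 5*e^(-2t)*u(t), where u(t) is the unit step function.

Standard Laplace transform pair:
e^(-at)*u(t) <-> 1/(s+a)
With a = 2: L{5*e^(-2t)*u(t)} = 5/(s+2), ROC: Re(s) > -2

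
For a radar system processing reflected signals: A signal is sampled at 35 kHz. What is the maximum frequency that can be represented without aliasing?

The maximum frequency that can be represented without aliasing
is the Nyquist frequency: f_max = f_s / 2 = 35 kHz / 2 = 35/2 kHz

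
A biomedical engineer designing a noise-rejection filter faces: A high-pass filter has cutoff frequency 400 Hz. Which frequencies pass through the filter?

A high-pass filter passes all frequencies above the cutoff frequency 400 Hz and attenuates lower frequencies.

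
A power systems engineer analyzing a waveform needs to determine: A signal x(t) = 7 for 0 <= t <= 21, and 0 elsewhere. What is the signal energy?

Energy = integral of |x(t)|^2 dt over the signal duration
= 7^2 * 21 = 49 * 21 = 1029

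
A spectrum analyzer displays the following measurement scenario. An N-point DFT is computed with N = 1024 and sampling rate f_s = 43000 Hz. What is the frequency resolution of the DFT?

DFT frequency resolution = f_s / N
= 43000 / 1024 = 5375/128 Hz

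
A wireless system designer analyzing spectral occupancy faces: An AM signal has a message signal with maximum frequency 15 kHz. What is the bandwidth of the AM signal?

In AM (double-sideband), the bandwidth is twice the message frequency.
BW = 2 * f_m = 2 * 15 kHz = 30 kHz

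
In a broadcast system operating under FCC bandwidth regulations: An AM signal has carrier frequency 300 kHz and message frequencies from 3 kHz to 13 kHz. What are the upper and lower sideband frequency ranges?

Upper sideband (USB) = fc + [fm_low, fm_high] = 300 + [3, 13] = [303, 313] kHz
Lower sideband (LSB) = fc - [fm_high, fm_low] = 300 - [13, 3] = [287, 297] kHz
Total occupied spectrum: 287 kHz to 313 kHz (plus carrier at 300 kHz)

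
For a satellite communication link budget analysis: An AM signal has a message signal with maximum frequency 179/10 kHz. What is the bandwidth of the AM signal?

In AM (double-sideband), the bandwidth is twice the message frequency.
BW = 2 * f_m = 2 * 179/10 kHz = 179/5 kHz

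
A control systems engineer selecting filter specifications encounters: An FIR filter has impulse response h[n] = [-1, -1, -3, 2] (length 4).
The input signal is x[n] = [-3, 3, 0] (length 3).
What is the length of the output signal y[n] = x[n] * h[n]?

For linear convolution, the output length is:
len(y) = len(x) + len(h) - 1 = 3 + 4 - 1 = 6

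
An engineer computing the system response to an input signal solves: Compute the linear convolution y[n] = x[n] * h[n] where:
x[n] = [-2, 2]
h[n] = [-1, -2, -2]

y[n] = sum_k x[k]*h[n-k]. Output length = len(x) + len(h) - 1 = 2 + 3 - 1 = 4.
y[0] = -2*-1 = 2
y[1] = 2*-1 + -2*-2 = 2
y[2] = 2*-2 + -2*-2 = 0
y[3] = 2*-2 = -4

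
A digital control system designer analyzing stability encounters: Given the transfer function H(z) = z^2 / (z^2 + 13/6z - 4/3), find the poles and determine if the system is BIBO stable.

Poles are roots of the denominator: z^2 + 13/6z - 4/3 = 0.
Quadratic formula: z = [-(13/6) +/- sqrt((13/6)^2 - 4*(-4/3))] / 2
Discriminant = 169/36 + 16/3 = 361/36; sqrt = 19/6.
z = (-13/6 +/- 19/6) / 2 => z = 1/2 or z = -8/3.
|p1| = 8/3, |p2| = 1/2.
For BIBO stability, all poles must lie inside the unit circle (|p| < 1).
System is UNSTABLE since at least one |p| >= 1.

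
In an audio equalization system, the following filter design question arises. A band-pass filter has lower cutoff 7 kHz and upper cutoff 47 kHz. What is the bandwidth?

Bandwidth = f_high - f_low
= 47 kHz - 7 kHz = 40 kHz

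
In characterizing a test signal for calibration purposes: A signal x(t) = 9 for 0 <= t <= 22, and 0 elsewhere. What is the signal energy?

Energy = integral of |x(t)|^2 dt over the signal duration
= 9^2 * 22 = 81 * 22 = 1782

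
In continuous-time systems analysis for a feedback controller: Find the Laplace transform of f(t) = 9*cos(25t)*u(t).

Standard pair: cos(wt)*u(t) <-> s/(s^2+w^2)
With w = 25: L{9*cos(25t)*u(t)} = 9s/(s^2+625)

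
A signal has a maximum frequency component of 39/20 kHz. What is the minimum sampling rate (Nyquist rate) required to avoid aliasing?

By the Nyquist-Shannon sampling theorem,
the minimum sampling rate (Nyquist rate) must be at least 2 * f_max.
Nyquist rate = 2 * 39/20 kHz = 39/10 kHz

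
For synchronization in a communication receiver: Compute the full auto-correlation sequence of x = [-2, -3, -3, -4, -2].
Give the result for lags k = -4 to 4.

r_xx[k] = sum_m x[m]*x[m+k], indexed from 0, for k = -4 to 4:
  r_xx[-4] = x[4]*x[0] = 4
  r_xx[-3] = x[3]*x[0] + x[4]*x[1] = 14
  r_xx[-2] = x[2]*x[0] + x[3]*x[1] + x[4]*x[2] = 24
  r_xx[-1] = x[1]*x[0] + x[2]*x[1] + x[3]*x[2] + x[4]*x[3] = 35
  r_xx[0] = x[0]*x[0] + x[1]*x[1] + x[2]*x[2] + x[3]*x[3] + x[4]*x[4] = 42
  r_xx[1] = x[0]*x[1] + x[1]*x[2] + x[2]*x[3] + x[3]*x[4] = 35
  r_xx[2] = x[0]*x[2] + x[1]*x[3] + x[2]*x[4] = 24
  r_xx[3] = x[0]*x[3] + x[1]*x[4] = 14
  r_xx[4] = x[0]*x[4] = 4
r_xx = [4, 14, 24, 35, 42, 35, 24, 14, 4]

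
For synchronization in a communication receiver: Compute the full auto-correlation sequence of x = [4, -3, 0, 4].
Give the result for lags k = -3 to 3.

r_xx[k] = sum_m x[m]*x[m+k], indexed from 0, for k = -3 to 3:
  r_xx[-3] = x[3]*x[0] = 16
  r_xx[-2] = x[2]*x[0] + x[3]*x[1] = -12
  r_xx[-1] = x[1]*x[0] + x[2]*x[1] + x[3]*x[2] = -12
  r_xx[0] = x[0]*x[0] + x[1]*x[1] + x[2]*x[2] + x[3]*x[3] = 41
  r_xx[1] = x[0]*x[1] + x[1]*x[2] + x[2]*x[3] = -12
  r_xx[2] = x[0]*x[2] + x[1]*x[3] = -12
  r_xx[3] = x[0]*x[3] = 16
r_xx = [16, -12, -12, 41, -12, -12, 16]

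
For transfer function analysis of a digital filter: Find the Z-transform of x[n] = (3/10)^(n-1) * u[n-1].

Time-shifting property: if X(z) = Z{x[n]}, then Z{x[n-d]} = z^(-d) * X(z)
X(z) = z/(z - 3/10) for x[n] = (3/10)^n * u[n]
Z{x[n-1]} = z^(-1) * z/(z - 3/10) = 1/(z - 3/10)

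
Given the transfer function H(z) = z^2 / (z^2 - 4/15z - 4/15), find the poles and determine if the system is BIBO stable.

Poles are roots of the denominator: z^2 - 4/15z - 4/15 = 0.
Quadratic formula: z = [-(-4/15) +/- sqrt((-4/15)^2 - 4*(-4/15))] / 2
Discriminant = 16/225 + 16/15 = 256/225; sqrt = 16/15.
z = (4/15 +/- 16/15) / 2 => z = 2/3 or z = -2/5.
|p1| = 2/5, |p2| = 2/3.
For BIBO stability, all poles must lie inside the unit circle (|p| < 1).
System is STABLE since both |p| < 1.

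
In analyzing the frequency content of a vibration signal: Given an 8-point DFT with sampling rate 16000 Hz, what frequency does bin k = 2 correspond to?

The frequency of DFT bin k is: f_k = k * f_s / N
f_2 = 2 * 16000 / 8 = 4000 Hz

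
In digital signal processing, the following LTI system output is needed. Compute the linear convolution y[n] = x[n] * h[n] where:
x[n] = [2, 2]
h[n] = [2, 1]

y[n] = sum_k x[k]*h[n-k]. Output length = len(x) + len(h) - 1 = 2 + 2 - 1 = 3.
y[0] = 2*2 = 4
y[1] = 2*2 + 2*1 = 6
y[2] = 2*1 = 2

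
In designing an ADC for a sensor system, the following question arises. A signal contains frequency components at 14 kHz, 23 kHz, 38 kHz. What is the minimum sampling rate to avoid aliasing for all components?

The highest frequency component is f_max = 38 kHz.
Nyquist rate = 2 * f_max = 2 * 38 kHz = 76 kHz.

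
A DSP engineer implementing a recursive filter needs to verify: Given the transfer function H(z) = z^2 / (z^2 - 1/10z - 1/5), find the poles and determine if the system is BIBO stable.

Poles are roots of the denominator: z^2 - 1/10z - 1/5 = 0.
Quadratic formula: z = [-(-1/10) +/- sqrt((-1/10)^2 - 4*(-1/5))] / 2
Discriminant = 1/100 + 4/5 = 81/100; sqrt = 9/10.
z = (1/10 +/- 9/10) / 2 => z = 1/2 or z = -2/5.
|p1| = 2/5, |p2| = 1/2.
For BIBO stability, all poles must lie inside the unit circle (|p| < 1).
System is STABLE since both |p| < 1.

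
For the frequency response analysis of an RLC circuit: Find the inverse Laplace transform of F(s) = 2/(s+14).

Standard pair: k/(s+a) <-> k*e^(-at)*u(t)
With k=2, a=14: f(t) = 2*e^(-14t)*u(t)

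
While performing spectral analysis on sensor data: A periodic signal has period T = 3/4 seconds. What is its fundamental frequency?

The fundamental frequency is the reciprocal of the period.
f = 1/T = 1/(3/4) = 4/3 Hz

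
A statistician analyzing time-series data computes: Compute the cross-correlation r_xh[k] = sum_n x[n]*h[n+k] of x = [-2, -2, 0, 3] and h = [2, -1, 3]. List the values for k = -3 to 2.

Both sequences indexed from 0 and zero outside their support.
Lags with overlap: k = -3 to 2.
  r_xh[-3] = x[3]*h[0] = 6
  r_xh[-2] = x[2]*h[0] + x[3]*h[1] = -3
  r_xh[-1] = x[1]*h[0] + x[2]*h[1] + x[3]*h[2] = 5
  r_xh[0] = x[0]*h[0] + x[1]*h[1] + x[2]*h[2] = -2
  r_xh[1] = x[0]*h[1] + x[1]*h[2] = -4
  r_xh[2] = x[0]*h[2] = -6
r_xh = [6, -3, 5, -2, -4, -6] (for k = -3, ..., 2)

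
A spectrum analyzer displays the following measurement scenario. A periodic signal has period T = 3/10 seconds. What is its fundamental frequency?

The fundamental frequency is the reciprocal of the period.
f = 1/T = 1/(3/10) = 10/3 Hz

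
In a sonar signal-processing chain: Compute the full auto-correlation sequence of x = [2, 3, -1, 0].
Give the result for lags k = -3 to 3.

r_xx[k] = sum_m x[m]*x[m+k], indexed from 0, for k = -3 to 3:
  r_xx[-3] = x[3]*x[0] = 0
  r_xx[-2] = x[2]*x[0] + x[3]*x[1] = -2
  r_xx[-1] = x[1]*x[0] + x[2]*x[1] + x[3]*x[2] = 3
  r_xx[0] = x[0]*x[0] + x[1]*x[1] + x[2]*x[2] + x[3]*x[3] = 14
  r_xx[1] = x[0]*x[1] + x[1]*x[2] + x[2]*x[3] = 3
  r_xx[2] = x[0]*x[2] + x[1]*x[3] = -2
  r_xx[3] = x[0]*x[3] = 0
r_xx = [0, -2, 3, 14, 3, -2, 0]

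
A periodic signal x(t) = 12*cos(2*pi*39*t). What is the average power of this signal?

Average power of A*cos(wt) is A^2/2.
P = 12^2 / 2 = 144/2 = 72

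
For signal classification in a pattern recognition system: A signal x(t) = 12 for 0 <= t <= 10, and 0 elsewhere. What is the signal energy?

Energy = integral of |x(t)|^2 dt over the signal duration
= 12^2 * 10 = 144 * 10 = 1440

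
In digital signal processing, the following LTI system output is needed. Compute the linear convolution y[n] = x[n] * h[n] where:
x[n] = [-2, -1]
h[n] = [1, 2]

y[n] = sum_k x[k]*h[n-k]. Output length = len(x) + len(h) - 1 = 2 + 2 - 1 = 3.
y[0] = -2*1 = -2
y[1] = -1*1 + -2*2 = -5
y[2] = -1*2 = -2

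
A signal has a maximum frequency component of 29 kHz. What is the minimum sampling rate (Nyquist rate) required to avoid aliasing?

By the Nyquist-Shannon sampling theorem,
the minimum sampling rate (Nyquist rate) must be at least 2 * f_max.
Nyquist rate = 2 * 29 kHz = 58 kHz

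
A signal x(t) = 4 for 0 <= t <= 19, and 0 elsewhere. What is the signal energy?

Energy = integral of |x(t)|^2 dt over the signal duration
= 4^2 * 19 = 16 * 19 = 304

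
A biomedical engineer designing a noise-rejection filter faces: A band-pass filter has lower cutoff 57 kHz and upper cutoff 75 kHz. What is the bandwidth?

Bandwidth = f_high - f_low
= 75 kHz - 57 kHz = 18 kHz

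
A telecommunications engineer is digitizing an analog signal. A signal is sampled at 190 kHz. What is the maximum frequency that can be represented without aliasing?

The maximum frequency that can be represented without aliasing
is the Nyquist frequency: f_max = f_s / 2 = 190 kHz / 2 = 95 kHz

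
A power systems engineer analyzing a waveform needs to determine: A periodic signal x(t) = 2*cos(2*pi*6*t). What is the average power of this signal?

Average power of A*cos(wt) is A^2/2.
P = 2^2 / 2 = 4/2 = 2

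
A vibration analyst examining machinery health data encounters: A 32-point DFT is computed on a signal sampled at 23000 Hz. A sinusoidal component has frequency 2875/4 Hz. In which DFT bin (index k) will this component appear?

DFT frequency resolution = f_s/N = 23000/32 = 2875/4 Hz
Bin index k = f_signal / resolution = 2875/4 / 2875/4 = 1
The signal frequency 2875/4 Hz falls in DFT bin k = 1.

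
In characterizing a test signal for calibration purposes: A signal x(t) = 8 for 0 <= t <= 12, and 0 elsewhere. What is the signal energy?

Energy = integral of |x(t)|^2 dt over the signal duration
= 8^2 * 12 = 64 * 12 = 768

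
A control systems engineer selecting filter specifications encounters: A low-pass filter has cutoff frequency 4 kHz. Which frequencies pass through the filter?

A low-pass filter passes all frequencies below the cutoff frequency 4 kHz and attenuates higher frequencies.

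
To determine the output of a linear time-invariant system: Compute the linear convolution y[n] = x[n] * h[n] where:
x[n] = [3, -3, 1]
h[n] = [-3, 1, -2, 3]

y[n] = sum_k x[k]*h[n-k]. Output length = len(x) + len(h) - 1 = 3 + 4 - 1 = 6.
y[0] = 3*-3 = -9
y[1] = -3*-3 + 3*1 = 12
y[2] = 1*-3 + -3*1 + 3*-2 = -12
y[3] = 1*1 + -3*-2 + 3*3 = 16
y[4] = 1*-2 + -3*3 = -11
y[5] = 1*3 = 3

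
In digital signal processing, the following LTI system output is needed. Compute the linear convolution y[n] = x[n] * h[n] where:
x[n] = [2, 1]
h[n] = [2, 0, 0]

y[n] = sum_k x[k]*h[n-k]. Output length = len(x) + len(h) - 1 = 2 + 3 - 1 = 4.
y[0] = 2*2 = 4
y[1] = 1*2 + 2*0 = 2
y[2] = 1*0 + 2*0 = 0
y[3] = 1*0 = 0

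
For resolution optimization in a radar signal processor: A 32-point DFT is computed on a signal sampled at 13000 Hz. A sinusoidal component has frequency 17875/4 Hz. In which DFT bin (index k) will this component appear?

DFT frequency resolution = f_s/N = 13000/32 = 1625/4 Hz
Bin index k = f_signal / resolution = 17875/4 / 1625/4 = 11
The signal frequency 17875/4 Hz falls in DFT bin k = 11.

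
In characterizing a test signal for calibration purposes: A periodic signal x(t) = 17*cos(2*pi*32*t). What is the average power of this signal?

Average power of A*cos(wt) is A^2/2.
P = 17^2 / 2 = 289/2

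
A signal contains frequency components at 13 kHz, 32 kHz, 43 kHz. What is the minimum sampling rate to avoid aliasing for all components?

The highest frequency component is f_max = 43 kHz.
Nyquist rate = 2 * f_max = 2 * 43 kHz = 86 kHz.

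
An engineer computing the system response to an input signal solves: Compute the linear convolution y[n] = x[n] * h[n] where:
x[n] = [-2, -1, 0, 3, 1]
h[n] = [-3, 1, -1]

y[n] = sum_k x[k]*h[n-k]. Output length = len(x) + len(h) - 1 = 5 + 3 - 1 = 7.
y[0] = -2*-3 = 6
y[1] = -1*-3 + -2*1 = 1
y[2] = 0*-3 + -1*1 + -2*-1 = 1
y[3] = 3*-3 + 0*1 + -1*-1 = -8
y[4] = 1*-3 + 3*1 + 0*-1 = 0
y[5] = 1*1 + 3*-1 = -2
y[6] = 1*-1 = -1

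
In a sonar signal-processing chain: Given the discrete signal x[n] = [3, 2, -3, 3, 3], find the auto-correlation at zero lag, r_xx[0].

The auto-correlation at zero lag r_xx[0] equals the signal energy.
r_xx[0] = sum of x[n]^2 = 3^2 + 2^2 + (-3)^2 + 3^2 + 3^2
= 9 + 4 + 9 + 9 + 9 = 40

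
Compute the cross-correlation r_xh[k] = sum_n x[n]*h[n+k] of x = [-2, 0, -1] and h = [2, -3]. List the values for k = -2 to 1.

Both sequences indexed from 0 and zero outside their support.
Lags with overlap: k = -2 to 1.
  r_xh[-2] = x[2]*h[0] = -2
  r_xh[-1] = x[1]*h[0] + x[2]*h[1] = 3
  r_xh[0] = x[0]*h[0] + x[1]*h[1] = -4
  r_xh[1] = x[0]*h[1] = 6
r_xh = [-2, 3, -4, 6] (for k = -2, ..., 1)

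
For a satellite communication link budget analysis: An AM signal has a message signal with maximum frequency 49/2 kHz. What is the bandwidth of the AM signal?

In AM (double-sideband), the bandwidth is twice the message frequency.
BW = 2 * f_m = 2 * 49/2 kHz = 49 kHz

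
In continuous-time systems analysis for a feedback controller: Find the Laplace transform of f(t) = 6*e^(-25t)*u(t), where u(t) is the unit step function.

Standard Laplace transform pair:
e^(-at)*u(t) <-> 1/(s+a)
With a = 25: L{6*e^(-25t)*u(t)} = 6/(s+25), ROC: Re(s) > -25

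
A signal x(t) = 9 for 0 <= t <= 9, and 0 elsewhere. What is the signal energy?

Energy = integral of |x(t)|^2 dt over the signal duration
= 9^2 * 9 = 81 * 9 = 729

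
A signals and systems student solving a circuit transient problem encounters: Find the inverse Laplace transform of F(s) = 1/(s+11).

Standard pair: k/(s+a) <-> k*e^(-at)*u(t)
With k=1, a=11: f(t) = e^(-11t)*u(t)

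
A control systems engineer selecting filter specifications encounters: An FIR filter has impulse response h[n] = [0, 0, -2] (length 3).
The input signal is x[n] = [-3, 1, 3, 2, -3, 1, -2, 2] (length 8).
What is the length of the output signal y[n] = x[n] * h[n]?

For linear convolution, the output length is:
len(y) = len(x) + len(h) - 1 = 8 + 3 - 1 = 10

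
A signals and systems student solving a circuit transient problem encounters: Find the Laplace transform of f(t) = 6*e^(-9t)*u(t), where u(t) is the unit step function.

Standard Laplace transform pair:
e^(-at)*u(t) <-> 1/(s+a)
With a = 9: L{6*e^(-9t)*u(t)} = 6/(s+9), ROC: Re(s) > -9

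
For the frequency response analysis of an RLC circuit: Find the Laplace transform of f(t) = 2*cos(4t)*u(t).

Standard pair: cos(wt)*u(t) <-> s/(s^2+w^2)
With w = 4: L{2*cos(4t)*u(t)} = 2s/(s^2+16)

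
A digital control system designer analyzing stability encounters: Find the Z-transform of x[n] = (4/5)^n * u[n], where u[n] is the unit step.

The Z-transform of a^n * u[n] is z/(z-a) for |z| > |a|.
Here a = 4/5, so X(z) = z/(z - (4/5)) = 5z/(5z - 4)
ROC: |z| > 4/5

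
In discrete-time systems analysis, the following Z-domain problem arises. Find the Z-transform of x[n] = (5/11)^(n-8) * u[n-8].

Time-shifting property: if X(z) = Z{x[n]}, then Z{x[n-d]} = z^(-d) * X(z)
X(z) = z/(z - 5/11) for x[n] = (5/11)^n * u[n]
Z{x[n-8]} = z^(-8) * z/(z - 5/11) = z^(-7)/(z - 5/11)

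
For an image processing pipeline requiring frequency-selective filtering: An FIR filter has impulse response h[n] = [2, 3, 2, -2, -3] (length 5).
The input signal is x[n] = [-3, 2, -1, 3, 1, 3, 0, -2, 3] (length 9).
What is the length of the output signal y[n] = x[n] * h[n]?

For linear convolution, the output length is:
len(y) = len(x) + len(h) - 1 = 9 + 5 - 1 = 13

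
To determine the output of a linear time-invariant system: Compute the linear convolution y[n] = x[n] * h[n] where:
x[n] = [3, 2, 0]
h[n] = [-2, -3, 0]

y[n] = sum_k x[k]*h[n-k]. Output length = len(x) + len(h) - 1 = 3 + 3 - 1 = 5.
y[0] = 3*-2 = -6
y[1] = 2*-2 + 3*-3 = -13
y[2] = 0*-2 + 2*-3 + 3*0 = -6
y[3] = 0*-3 + 2*0 = 0
y[4] = 0*0 = 0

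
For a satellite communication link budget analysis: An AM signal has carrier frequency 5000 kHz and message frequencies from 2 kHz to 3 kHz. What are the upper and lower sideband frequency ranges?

Upper sideband (USB) = fc + [fm_low, fm_high] = 5000 + [2, 3] = [5002, 5003] kHz
Lower sideband (LSB) = fc - [fm_high, fm_low] = 5000 - [3, 2] = [4997, 4998] kHz
Total occupied spectrum: 4997 kHz to 5003 kHz (plus carrier at 5000 kHz)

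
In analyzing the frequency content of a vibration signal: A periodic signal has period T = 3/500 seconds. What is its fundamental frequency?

The fundamental frequency is the reciprocal of the period.
f = 1/T = 1/(3/500) = 500/3 Hz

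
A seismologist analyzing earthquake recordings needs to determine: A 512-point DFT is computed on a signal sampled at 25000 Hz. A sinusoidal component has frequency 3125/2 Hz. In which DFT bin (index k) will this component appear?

DFT frequency resolution = f_s/N = 25000/512 = 3125/64 Hz
Bin index k = f_signal / resolution = 3125/2 / 3125/64 = 32
The signal frequency 3125/2 Hz falls in DFT bin k = 32.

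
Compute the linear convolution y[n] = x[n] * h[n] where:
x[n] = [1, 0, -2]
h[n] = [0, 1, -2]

y[n] = sum_k x[k]*h[n-k]. Output length = len(x) + len(h) - 1 = 3 + 3 - 1 = 5.
y[0] = 1*0 = 0
y[1] = 0*0 + 1*1 = 1
y[2] = -2*0 + 0*1 + 1*-2 = -2
y[3] = -2*1 + 0*-2 = -2
y[4] = -2*-2 = 4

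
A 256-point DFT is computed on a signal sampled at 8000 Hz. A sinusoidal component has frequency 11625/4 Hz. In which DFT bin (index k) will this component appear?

DFT frequency resolution = f_s/N = 8000/256 = 125/4 Hz
Bin index k = f_signal / resolution = 11625/4 / 125/4 = 93
The signal frequency 11625/4 Hz falls in DFT bin k = 93.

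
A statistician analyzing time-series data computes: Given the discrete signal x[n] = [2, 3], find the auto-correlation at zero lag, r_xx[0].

The auto-correlation at zero lag r_xx[0] equals the signal energy.
r_xx[0] = sum of x[n]^2 = 2^2 + 3^2
= 4 + 9 = 13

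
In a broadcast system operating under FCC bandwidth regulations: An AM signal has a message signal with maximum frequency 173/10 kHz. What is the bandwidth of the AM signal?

In AM (double-sideband), the bandwidth is twice the message frequency.
BW = 2 * f_m = 2 * 173/10 kHz = 173/5 kHz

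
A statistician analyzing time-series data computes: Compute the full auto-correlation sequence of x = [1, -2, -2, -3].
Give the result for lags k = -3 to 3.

r_xx[k] = sum_m x[m]*x[m+k], indexed from 0, for k = -3 to 3:
  r_xx[-3] = x[3]*x[0] = -3
  r_xx[-2] = x[2]*x[0] + x[3]*x[1] = 4
  r_xx[-1] = x[1]*x[0] + x[2]*x[1] + x[3]*x[2] = 8
  r_xx[0] = x[0]*x[0] + x[1]*x[1] + x[2]*x[2] + x[3]*x[3] = 18
  r_xx[1] = x[0]*x[1] + x[1]*x[2] + x[2]*x[3] = 8
  r_xx[2] = x[0]*x[2] + x[1]*x[3] = 4
  r_xx[3] = x[0]*x[3] = -3
r_xx = [-3, 4, 8, 18, 8, 4, -3]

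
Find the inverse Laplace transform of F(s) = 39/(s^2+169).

Standard pair: w/(s^2+w^2) <-> sin(wt)*u(t)
Recognize w^2 = 169, so w = 13; numerator 39 = 3*13.
f(t) = 3*sin(13t)*u(t)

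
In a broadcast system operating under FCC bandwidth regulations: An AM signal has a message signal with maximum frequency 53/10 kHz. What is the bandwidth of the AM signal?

In AM (double-sideband), the bandwidth is twice the message frequency.
BW = 2 * f_m = 2 * 53/10 kHz = 53/5 kHz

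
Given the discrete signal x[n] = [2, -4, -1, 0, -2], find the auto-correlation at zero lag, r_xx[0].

The auto-correlation at zero lag r_xx[0] equals the signal energy.
r_xx[0] = sum of x[n]^2 = 2^2 + (-4)^2 + (-1)^2 + 0^2 + (-2)^2
= 4 + 16 + 1 + 0 + 4 = 25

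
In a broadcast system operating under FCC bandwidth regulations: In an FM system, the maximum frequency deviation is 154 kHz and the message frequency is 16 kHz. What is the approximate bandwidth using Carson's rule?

Carson's rule: BW = 2*(delta_f + f_m)
= 2*(154 + 16) kHz = 340 kHz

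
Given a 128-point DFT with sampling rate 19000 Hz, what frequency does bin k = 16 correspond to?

The frequency of DFT bin k is: f_k = k * f_s / N
f_16 = 16 * 19000 / 128 = 2375 Hz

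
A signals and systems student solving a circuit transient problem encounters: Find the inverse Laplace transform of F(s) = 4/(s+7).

Standard pair: k/(s+a) <-> k*e^(-at)*u(t)
With k=4, a=7: f(t) = 4*e^(-7t)*u(t)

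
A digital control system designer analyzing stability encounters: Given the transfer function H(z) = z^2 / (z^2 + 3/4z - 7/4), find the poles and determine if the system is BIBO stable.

Poles are roots of the denominator: z^2 + 3/4z - 7/4 = 0.
Quadratic formula: z = [-(3/4) +/- sqrt((3/4)^2 - 4*(-7/4))] / 2
Discriminant = 9/16 + 7 = 121/16; sqrt = 11/4.
z = (-3/4 +/- 11/4) / 2 => z = 1 or z = -7/4.
|p1| = 1, |p2| = 7/4.
For BIBO stability, all poles must lie inside the unit circle (|p| < 1).
System is UNSTABLE since at least one |p| >= 1.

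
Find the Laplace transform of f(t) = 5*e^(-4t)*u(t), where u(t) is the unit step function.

Standard Laplace transform pair:
e^(-at)*u(t) <-> 1/(s+a)
With a = 4: L{5*e^(-4t)*u(t)} = 5/(s+4), ROC: Re(s) > -4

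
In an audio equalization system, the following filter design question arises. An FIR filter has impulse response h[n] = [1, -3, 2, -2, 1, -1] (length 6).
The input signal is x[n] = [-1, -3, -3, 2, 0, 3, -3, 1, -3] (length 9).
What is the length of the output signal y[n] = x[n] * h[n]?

For linear convolution, the output length is:
len(y) = len(x) + len(h) - 1 = 9 + 6 - 1 = 14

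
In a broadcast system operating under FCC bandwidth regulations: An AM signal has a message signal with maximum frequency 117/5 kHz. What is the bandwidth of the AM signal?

In AM (double-sideband), the bandwidth is twice the message frequency.
BW = 2 * f_m = 2 * 117/5 kHz = 234/5 kHz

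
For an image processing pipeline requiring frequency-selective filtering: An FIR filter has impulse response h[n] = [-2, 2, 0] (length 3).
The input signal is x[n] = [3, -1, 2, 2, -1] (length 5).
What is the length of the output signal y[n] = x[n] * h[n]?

For linear convolution, the output length is:
len(y) = len(x) + len(h) - 1 = 5 + 3 - 1 = 7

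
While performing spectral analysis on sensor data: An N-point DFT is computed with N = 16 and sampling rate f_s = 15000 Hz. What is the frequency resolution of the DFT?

DFT frequency resolution = f_s / N
= 15000 / 16 = 1875/2 Hz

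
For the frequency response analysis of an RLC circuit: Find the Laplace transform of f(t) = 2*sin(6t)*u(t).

Standard pair: sin(wt)*u(t) <-> w/(s^2+w^2)
With w = 6: L{2*sin(6t)*u(t)} = 12/(s^2+36)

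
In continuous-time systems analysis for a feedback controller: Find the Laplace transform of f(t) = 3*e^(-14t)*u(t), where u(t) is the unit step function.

Standard Laplace transform pair:
e^(-at)*u(t) <-> 1/(s+a)
With a = 14: L{3*e^(-14t)*u(t)} = 3/(s+14), ROC: Re(s) > -14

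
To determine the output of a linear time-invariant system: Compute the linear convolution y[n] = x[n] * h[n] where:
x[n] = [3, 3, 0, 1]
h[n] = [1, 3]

y[n] = sum_k x[k]*h[n-k]. Output length = len(x) + len(h) - 1 = 4 + 2 - 1 = 5.
y[0] = 3*1 = 3
y[1] = 3*1 + 3*3 = 12
y[2] = 0*1 + 3*3 = 9
y[3] = 1*1 + 0*3 = 1
y[4] = 1*3 = 3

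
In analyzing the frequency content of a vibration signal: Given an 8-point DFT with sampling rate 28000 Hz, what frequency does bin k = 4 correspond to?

The frequency of DFT bin k is: f_k = k * f_s / N
f_4 = 4 * 28000 / 8 = 14000 Hz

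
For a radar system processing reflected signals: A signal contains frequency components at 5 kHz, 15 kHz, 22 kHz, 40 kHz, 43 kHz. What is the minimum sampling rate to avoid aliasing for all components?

The highest frequency component is f_max = 43 kHz.
Nyquist rate = 2 * f_max = 2 * 43 kHz = 86 kHz.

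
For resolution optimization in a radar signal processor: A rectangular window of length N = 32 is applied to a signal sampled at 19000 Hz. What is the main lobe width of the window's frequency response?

For a rectangular window of length N,
the main lobe width in frequency is 2*f_s/N.
= 2*19000/32 = 2375/2 Hz
This determines the minimum frequency separation for resolving two sinusoids.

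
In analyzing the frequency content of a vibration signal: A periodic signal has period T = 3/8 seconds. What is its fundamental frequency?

The fundamental frequency is the reciprocal of the period.
f = 1/T = 1/(3/8) = 8/3 Hz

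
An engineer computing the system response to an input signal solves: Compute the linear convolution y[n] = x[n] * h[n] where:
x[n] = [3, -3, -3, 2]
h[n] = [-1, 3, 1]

y[n] = sum_k x[k]*h[n-k]. Output length = len(x) + len(h) - 1 = 4 + 3 - 1 = 6.
y[0] = 3*-1 = -3
y[1] = -3*-1 + 3*3 = 12
y[2] = -3*-1 + -3*3 + 3*1 = -3
y[3] = 2*-1 + -3*3 + -3*1 = -14
y[4] = 2*3 + -3*1 = 3
y[5] = 2*1 = 2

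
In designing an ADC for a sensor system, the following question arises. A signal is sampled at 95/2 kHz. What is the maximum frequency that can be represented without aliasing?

The maximum frequency that can be represented without aliasing
is the Nyquist frequency: f_max = f_s / 2 = 95/2 kHz / 2 = 95/4 kHz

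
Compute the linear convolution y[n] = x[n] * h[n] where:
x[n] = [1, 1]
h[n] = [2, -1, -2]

y[n] = sum_k x[k]*h[n-k]. Output length = len(x) + len(h) - 1 = 2 + 3 - 1 = 4.
y[0] = 1*2 = 2
y[1] = 1*2 + 1*-1 = 1
y[2] = 1*-1 + 1*-2 = -3
y[3] = 1*-2 = -2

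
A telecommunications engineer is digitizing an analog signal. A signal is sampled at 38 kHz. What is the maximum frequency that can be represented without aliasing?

The maximum frequency that can be represented without aliasing
is the Nyquist frequency: f_max = f_s / 2 = 38 kHz / 2 = 19 kHz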